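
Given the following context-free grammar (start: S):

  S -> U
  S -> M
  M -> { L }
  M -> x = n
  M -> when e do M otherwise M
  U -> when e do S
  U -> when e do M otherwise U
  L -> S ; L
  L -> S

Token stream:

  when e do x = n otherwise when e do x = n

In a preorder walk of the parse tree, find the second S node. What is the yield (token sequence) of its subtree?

[S [U when e do [M x = n] otherwise [U when e do [S [M x = n]]]]]

x = n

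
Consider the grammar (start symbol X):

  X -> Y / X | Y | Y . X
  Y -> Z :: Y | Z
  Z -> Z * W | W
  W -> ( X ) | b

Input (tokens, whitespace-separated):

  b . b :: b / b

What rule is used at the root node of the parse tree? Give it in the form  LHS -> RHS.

X -> Y . X

[X [Y [Z [W b]]] . [X [Y [Z [W b]] :: [Y [Z [W b]]]] / [X [Y [Z [W b]]]]]]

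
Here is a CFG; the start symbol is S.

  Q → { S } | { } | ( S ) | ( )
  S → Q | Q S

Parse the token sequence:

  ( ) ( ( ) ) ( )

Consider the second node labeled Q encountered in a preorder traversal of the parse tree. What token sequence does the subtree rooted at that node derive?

( ( ) )

[S [Q ( )] [S [Q ( [S [Q ( )]] )] [S [Q ( )]]]]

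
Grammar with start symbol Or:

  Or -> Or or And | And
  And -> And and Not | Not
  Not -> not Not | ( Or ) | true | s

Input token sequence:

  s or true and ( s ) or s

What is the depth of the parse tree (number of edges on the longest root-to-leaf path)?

7

[Or [Or [Or [And [Not s]]] or [And [And [Not true]] and [Not ( [Or [And [Not s]]] )]]] or [And [Not s]]]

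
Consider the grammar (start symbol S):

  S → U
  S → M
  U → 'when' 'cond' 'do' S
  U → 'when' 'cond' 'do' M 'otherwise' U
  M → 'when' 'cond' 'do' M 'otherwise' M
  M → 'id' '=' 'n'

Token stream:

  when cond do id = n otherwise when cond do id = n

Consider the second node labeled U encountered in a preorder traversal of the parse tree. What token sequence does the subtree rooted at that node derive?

[S [U when cond do [M id = n] otherwise [U when cond do [S [M id = n]]]]]

when cond do id = n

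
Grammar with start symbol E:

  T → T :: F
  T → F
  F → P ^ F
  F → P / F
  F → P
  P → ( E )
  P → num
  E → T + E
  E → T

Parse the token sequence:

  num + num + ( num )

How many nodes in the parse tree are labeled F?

[E [T [F [P num]]] + [E [T [F [P num]]] + [E [T [F [P ( [E [T [F [P num]]]] )]]]]]]

4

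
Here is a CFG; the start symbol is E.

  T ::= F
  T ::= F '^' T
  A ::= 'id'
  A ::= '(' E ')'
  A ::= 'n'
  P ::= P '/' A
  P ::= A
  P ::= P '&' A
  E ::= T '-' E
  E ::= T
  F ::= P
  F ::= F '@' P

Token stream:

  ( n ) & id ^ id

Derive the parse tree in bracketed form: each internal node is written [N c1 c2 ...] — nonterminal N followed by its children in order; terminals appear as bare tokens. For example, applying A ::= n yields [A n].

E
T
F ^ T
P ^ T
P & A ^ T
A & A ^ T
( E ) & A ^ T
( T ) & A ^ T
( F ) & A ^ T
( P ) & A ^ T
( A ) & A ^ T
( n ) & A ^ T
( n ) & id ^ T
( n ) & id ^ F
( n ) & id ^ P
( n ) & id ^ A
( n ) & id ^ id

[E [T [F [P [P [A ( [E [T [F [P [A n]]]]] )]] & [A id]]] ^ [T [F [P [A id]]]]]]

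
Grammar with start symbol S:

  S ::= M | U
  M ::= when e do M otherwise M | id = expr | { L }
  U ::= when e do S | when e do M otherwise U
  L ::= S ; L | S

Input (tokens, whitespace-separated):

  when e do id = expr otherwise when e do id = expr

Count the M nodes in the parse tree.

[S [U when e do [M id = expr] otherwise [U when e do [S [M id = expr]]]]]

2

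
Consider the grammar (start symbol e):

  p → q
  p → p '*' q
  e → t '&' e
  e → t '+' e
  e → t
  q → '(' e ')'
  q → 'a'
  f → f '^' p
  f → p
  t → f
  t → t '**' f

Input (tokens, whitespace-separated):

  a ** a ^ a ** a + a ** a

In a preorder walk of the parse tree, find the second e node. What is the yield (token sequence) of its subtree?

a ** a

[e [t [t [t [f [p [q a]]]] ** [f [f [p [q a]]] ^ [p [q a]]]] ** [f [p [q a]]]] + [e [t [t [f [p [q a]]]] ** [f [p [q a]]]]]]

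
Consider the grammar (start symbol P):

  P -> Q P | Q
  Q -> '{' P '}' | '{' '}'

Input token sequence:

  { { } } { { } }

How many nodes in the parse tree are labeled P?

4

[P [Q { [P [Q { }]] }] [P [Q { [P [Q { }]] }]]]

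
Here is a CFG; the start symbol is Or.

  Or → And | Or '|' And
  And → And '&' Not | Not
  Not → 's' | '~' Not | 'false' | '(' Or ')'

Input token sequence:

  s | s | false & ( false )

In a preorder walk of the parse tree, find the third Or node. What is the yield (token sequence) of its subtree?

[Or [Or [Or [And [Not s]]] | [And [Not s]]] | [And [And [Not false]] & [Not ( [Or [And [Not false]]] )]]]

s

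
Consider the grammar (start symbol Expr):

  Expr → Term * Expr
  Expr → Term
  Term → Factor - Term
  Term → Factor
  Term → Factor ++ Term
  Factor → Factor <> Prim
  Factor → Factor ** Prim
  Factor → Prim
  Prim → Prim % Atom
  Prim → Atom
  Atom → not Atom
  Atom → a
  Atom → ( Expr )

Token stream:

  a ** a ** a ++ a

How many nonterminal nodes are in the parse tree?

[Expr [Term [Factor [Factor [Factor [Prim [Atom a]]] ** [Prim [Atom a]]] ** [Prim [Atom a]]] ++ [Term [Factor [Prim [Atom a]]]]]]

15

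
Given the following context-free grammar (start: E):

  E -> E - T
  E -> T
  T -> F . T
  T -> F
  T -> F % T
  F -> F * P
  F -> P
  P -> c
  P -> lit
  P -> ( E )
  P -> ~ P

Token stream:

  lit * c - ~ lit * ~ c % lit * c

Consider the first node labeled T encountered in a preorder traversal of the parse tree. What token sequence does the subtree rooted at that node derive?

[E [E [T [F [F [P lit]] * [P c]]]] - [T [F [F [P ~ [P lit]]] * [P ~ [P c]]] % [T [F [F [P lit]] * [P c]]]]]

lit * c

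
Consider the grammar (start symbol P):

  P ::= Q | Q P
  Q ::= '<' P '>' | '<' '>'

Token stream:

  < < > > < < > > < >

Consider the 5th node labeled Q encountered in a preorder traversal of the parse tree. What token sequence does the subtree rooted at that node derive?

[P [Q < [P [Q < >]] >] [P [Q < [P [Q < >]] >] [P [Q < >]]]]

< >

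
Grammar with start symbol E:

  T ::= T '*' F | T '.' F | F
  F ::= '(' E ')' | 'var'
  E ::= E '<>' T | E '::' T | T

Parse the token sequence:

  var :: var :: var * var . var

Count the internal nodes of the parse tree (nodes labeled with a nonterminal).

13

[E [E [E [T [F var]]] :: [T [F var]]] :: [T [T [T [F var]] * [F var]] . [F var]]]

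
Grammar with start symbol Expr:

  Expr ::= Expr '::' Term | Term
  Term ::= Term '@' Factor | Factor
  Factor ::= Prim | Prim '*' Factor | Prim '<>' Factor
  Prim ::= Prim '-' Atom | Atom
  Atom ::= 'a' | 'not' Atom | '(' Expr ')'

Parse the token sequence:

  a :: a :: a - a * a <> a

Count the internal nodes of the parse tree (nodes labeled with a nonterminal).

23

[Expr [Expr [Expr [Term [Factor [Prim [Atom a]]]]] :: [Term [Factor [Prim [Atom a]]]]] :: [Term [Factor [Prim [Prim [Atom a]] - [Atom a]] * [Factor [Prim [Atom a]] <> [Factor [Prim [Atom a]]]]]]]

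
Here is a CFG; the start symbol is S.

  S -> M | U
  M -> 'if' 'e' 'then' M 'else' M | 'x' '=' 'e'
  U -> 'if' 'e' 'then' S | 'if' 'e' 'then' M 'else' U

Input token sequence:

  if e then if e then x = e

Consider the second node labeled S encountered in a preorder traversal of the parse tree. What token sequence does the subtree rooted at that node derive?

if e then x = e

[S [U if e then [S [U if e then [S [M x = e]]]]]]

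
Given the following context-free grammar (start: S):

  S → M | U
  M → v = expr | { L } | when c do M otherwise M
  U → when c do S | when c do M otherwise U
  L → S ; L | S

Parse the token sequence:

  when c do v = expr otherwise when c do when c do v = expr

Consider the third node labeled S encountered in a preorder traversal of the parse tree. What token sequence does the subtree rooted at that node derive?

[S [U when c do [M v = expr] otherwise [U when c do [S [U when c do [S [M v = expr]]]]]]]

v = expr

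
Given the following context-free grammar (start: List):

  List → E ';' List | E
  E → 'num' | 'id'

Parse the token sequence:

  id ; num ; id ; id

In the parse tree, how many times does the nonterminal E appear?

[List [E id] ; [List [E num] ; [List [E id] ; [List [E id]]]]]

4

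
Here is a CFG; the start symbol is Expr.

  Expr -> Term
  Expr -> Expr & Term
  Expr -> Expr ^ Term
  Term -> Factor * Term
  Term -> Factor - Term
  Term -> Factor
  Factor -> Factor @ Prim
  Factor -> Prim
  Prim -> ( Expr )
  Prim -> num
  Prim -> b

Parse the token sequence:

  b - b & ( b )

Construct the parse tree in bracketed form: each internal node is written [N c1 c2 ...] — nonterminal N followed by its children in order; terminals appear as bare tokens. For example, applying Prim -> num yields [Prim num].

Expr
Expr & Term
Term & Term
Factor - Term & Term
Prim - Term & Term
b - Term & Term
b - Factor & Term
b - Prim & Term
b - b & Term
b - b & Factor
b - b & Prim
b - b & ( Expr )
b - b & ( Term )
b - b & ( Factor )
b - b & ( Prim )
b - b & ( b )

[Expr [Expr [Term [Factor [Prim b]] - [Term [Factor [Prim b]]]]] & [Term [Factor [Prim ( [Expr [Term [Factor [Prim b]]]] )]]]]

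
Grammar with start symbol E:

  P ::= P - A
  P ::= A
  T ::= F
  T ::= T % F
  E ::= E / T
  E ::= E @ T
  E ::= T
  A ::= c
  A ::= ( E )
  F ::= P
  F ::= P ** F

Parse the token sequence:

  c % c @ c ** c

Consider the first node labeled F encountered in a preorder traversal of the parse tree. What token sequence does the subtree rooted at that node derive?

[E [E [T [T [F [P [A c]]]] % [F [P [A c]]]]] @ [T [F [P [A c]] ** [F [P [A c]]]]]]

c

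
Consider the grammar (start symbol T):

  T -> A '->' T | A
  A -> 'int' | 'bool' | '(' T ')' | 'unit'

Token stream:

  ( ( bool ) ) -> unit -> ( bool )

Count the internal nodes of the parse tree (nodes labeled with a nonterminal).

12

[T [A ( [T [A ( [T [A bool]] )]] )] -> [T [A unit] -> [T [A ( [T [A bool]] )]]]]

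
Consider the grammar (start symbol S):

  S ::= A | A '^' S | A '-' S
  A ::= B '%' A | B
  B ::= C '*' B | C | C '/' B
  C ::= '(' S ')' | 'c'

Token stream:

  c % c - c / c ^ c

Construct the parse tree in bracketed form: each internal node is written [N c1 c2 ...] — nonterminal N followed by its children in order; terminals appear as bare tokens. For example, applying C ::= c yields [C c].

[S [A [B [C c]] % [A [B [C c]]]] - [S [A [B [C c] / [B [C c]]]] ^ [S [A [B [C c]]]]]]

S
A - S
B % A - S
C % A - S
c % A - S
c % B - S
c % C - S
c % c - S
c % c - A ^ S
c % c - B ^ S
c % c - C / B ^ S
c % c - c / B ^ S
c % c - c / C ^ S
c % c - c / c ^ S
c % c - c / c ^ A
c % c - c / c ^ B
c % c - c / c ^ C
c % c - c / c ^ c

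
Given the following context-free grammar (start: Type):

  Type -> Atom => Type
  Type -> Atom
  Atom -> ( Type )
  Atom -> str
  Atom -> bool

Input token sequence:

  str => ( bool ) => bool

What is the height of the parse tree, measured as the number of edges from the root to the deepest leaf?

5

[Type [Atom str] => [Type [Atom ( [Type [Atom bool]] )] => [Type [Atom bool]]]]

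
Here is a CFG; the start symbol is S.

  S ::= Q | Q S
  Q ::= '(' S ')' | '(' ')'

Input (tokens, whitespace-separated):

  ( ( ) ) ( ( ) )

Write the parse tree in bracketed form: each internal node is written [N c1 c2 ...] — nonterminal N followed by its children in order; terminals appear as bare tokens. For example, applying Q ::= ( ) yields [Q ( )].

S
Q S
( S ) S
( Q ) S
( ( ) ) S
( ( ) ) Q
( ( ) ) ( S )
( ( ) ) ( Q )
( ( ) ) ( ( ) )

[S [Q ( [S [Q ( )]] )] [S [Q ( [S [Q ( )]] )]]]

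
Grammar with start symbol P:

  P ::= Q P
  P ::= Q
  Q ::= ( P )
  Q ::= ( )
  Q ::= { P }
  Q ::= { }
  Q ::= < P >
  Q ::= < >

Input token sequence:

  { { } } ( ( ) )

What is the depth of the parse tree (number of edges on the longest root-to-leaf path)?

[P [Q { [P [Q { }]] }] [P [Q ( [P [Q ( )]] )]]]

5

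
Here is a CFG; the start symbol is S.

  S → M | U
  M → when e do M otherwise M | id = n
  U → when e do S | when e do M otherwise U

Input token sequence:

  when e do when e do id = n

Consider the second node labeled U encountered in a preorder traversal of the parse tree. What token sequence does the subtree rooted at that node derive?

[S [U when e do [S [U when e do [S [M id = n]]]]]]

when e do id = n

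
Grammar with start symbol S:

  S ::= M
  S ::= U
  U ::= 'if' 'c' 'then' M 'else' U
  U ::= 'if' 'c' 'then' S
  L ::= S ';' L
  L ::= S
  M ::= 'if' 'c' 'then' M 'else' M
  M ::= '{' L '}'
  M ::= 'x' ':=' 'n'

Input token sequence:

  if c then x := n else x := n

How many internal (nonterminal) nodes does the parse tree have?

4

[S [M if c then [M x := n] else [M x := n]]]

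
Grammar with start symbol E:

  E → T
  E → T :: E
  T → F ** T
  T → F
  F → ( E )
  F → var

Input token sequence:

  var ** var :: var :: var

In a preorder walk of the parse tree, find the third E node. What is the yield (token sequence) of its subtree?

[E [T [F var] ** [T [F var]]] :: [E [T [F var]] :: [E [T [F var]]]]]

var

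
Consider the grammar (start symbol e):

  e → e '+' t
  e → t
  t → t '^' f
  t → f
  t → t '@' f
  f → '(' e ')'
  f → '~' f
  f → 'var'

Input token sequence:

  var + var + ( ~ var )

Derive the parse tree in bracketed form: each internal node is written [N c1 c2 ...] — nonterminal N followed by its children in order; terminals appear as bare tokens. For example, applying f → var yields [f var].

e
e + t
e + t + t
t + t + t
f + t + t
var + t + t
var + f + t
var + var + t
var + var + f
var + var + ( e )
var + var + ( t )
var + var + ( f )
var + var + ( ~ f )
var + var + ( ~ var )

[e [e [e [t [f var]]] + [t [f var]]] + [t [f ( [e [t [f ~ [f var]]]] )]]]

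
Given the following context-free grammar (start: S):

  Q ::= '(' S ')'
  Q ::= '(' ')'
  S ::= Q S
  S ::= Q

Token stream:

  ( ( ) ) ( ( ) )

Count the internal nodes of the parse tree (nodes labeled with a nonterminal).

8

[S [Q ( [S [Q ( )]] )] [S [Q ( [S [Q ( )]] )]]]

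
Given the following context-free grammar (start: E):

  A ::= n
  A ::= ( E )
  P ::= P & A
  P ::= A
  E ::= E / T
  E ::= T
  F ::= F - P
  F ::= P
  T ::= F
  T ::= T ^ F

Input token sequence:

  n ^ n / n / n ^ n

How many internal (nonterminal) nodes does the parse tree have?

23

[E [E [E [T [T [F [P [A n]]]] ^ [F [P [A n]]]]] / [T [F [P [A n]]]]] / [T [T [F [P [A n]]]] ^ [F [P [A n]]]]]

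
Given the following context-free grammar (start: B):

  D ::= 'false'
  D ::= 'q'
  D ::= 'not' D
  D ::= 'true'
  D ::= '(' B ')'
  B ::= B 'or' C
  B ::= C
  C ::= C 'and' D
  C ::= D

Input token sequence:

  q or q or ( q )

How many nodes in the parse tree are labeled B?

4

[B [B [B [C [D q]]] or [C [D q]]] or [C [D ( [B [C [D q]]] )]]]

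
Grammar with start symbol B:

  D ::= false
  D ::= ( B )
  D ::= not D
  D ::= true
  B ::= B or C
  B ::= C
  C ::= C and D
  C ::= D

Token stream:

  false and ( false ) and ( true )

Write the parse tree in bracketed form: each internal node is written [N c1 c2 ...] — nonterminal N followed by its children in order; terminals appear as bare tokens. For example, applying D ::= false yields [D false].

B
C
C and D
C and D and D
D and D and D
false and D and D
false and ( B ) and D
false and ( C ) and D
false and ( D ) and D
false and ( false ) and D
false and ( false ) and ( B )
false and ( false ) and ( C )
false and ( false ) and ( D )
false and ( false ) and ( true )

[B [C [C [C [D false]] and [D ( [B [C [D false]]] )]] and [D ( [B [C [D true]]] )]]]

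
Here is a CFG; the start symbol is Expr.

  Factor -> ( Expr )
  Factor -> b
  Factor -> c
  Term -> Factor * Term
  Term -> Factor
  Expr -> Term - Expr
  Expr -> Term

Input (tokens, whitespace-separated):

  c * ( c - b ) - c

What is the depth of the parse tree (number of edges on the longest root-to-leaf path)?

8

[Expr [Term [Factor c] * [Term [Factor ( [Expr [Term [Factor c]] - [Expr [Term [Factor b]]]] )]]] - [Expr [Term [Factor c]]]]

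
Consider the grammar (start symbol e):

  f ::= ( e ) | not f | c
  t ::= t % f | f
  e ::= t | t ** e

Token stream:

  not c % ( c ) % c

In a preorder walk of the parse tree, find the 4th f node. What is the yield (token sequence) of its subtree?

[e [t [t [t [f not [f c]]] % [f ( [e [t [f c]]] )]] % [f c]]]

c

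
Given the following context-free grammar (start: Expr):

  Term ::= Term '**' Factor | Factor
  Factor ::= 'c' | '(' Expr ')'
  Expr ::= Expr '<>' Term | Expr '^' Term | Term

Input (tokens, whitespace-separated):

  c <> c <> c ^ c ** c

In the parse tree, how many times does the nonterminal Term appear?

5

[Expr [Expr [Expr [Expr [Term [Factor c]]] <> [Term [Factor c]]] <> [Term [Factor c]]] ^ [Term [Term [Factor c]] ** [Factor c]]]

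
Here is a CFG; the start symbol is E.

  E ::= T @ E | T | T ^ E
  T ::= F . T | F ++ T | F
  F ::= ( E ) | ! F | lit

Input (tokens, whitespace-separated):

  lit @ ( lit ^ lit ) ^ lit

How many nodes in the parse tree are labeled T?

[E [T [F lit]] @ [E [T [F ( [E [T [F lit]] ^ [E [T [F lit]]]] )]] ^ [E [T [F lit]]]]]

5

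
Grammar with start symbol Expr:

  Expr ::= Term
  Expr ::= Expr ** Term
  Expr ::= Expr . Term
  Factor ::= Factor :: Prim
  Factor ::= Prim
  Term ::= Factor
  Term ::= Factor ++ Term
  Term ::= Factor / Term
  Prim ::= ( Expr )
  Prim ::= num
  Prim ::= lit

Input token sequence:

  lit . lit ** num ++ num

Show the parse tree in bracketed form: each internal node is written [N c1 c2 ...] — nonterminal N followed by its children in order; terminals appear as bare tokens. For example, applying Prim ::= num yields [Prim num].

Expr
Expr ** Term
Expr . Term ** Term
Term . Term ** Term
Factor . Term ** Term
Prim . Term ** Term
lit . Term ** Term
lit . Factor ** Term
lit . Prim ** Term
lit . lit ** Term
lit . lit ** Factor ++ Term
lit . lit ** Prim ++ Term
lit . lit ** num ++ Term
lit . lit ** num ++ Factor
lit . lit ** num ++ Prim
lit . lit ** num ++ num

[Expr [Expr [Expr [Term [Factor [Prim lit]]]] . [Term [Factor [Prim lit]]]] ** [Term [Factor [Prim num]] ++ [Term [Factor [Prim num]]]]]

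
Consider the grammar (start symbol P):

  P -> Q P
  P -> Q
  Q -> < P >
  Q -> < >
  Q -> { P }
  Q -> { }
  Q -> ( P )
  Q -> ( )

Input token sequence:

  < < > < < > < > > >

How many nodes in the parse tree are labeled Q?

5

[P [Q < [P [Q < >] [P [Q < [P [Q < >] [P [Q < >]]] >]]] >]]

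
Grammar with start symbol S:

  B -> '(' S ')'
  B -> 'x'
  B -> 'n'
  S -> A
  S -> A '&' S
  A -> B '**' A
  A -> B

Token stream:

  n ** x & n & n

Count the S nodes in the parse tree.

3

[S [A [B n] ** [A [B x]]] & [S [A [B n]] & [S [A [B n]]]]]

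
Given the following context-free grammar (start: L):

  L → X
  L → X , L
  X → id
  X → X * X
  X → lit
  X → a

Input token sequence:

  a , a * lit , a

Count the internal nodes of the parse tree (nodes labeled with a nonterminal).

[L [X a] , [L [X [X a] * [X lit]] , [L [X a]]]]

8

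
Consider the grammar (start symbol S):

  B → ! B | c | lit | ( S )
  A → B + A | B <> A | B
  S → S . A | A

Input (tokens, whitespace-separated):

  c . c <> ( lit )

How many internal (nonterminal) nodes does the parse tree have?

11

[S [S [A [B c]]] . [A [B c] <> [A [B ( [S [A [B lit]]] )]]]]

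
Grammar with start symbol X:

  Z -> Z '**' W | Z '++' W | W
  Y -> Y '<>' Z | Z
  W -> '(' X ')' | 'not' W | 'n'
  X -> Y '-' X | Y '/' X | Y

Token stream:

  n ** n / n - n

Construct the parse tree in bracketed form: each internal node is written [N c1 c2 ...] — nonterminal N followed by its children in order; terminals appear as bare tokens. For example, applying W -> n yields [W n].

[X [Y [Z [Z [W n]] ** [W n]]] / [X [Y [Z [W n]]] - [X [Y [Z [W n]]]]]]

X
Y / X
Z / X
Z ** W / X
W ** W / X
n ** W / X
n ** n / X
n ** n / Y - X
n ** n / Z - X
n ** n / W - X
n ** n / n - X
n ** n / n - Y
n ** n / n - Z
n ** n / n - W
n ** n / n - n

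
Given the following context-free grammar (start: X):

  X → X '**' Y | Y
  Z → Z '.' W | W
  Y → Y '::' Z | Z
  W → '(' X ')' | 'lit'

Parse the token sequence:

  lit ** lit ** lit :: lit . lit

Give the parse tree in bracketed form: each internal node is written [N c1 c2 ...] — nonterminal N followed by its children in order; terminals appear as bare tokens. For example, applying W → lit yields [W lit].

[X [X [X [Y [Z [W lit]]]] ** [Y [Z [W lit]]]] ** [Y [Y [Z [W lit]]] :: [Z [Z [W lit]] . [W lit]]]]

X
X ** Y
X ** Y ** Y
Y ** Y ** Y
Z ** Y ** Y
W ** Y ** Y
lit ** Y ** Y
lit ** Z ** Y
lit ** W ** Y
lit ** lit ** Y
lit ** lit ** Y :: Z
lit ** lit ** Z :: Z
lit ** lit ** W :: Z
lit ** lit ** lit :: Z
lit ** lit ** lit :: Z . W
lit ** lit ** lit :: W . W
lit ** lit ** lit :: lit . W
lit ** lit ** lit :: lit . lit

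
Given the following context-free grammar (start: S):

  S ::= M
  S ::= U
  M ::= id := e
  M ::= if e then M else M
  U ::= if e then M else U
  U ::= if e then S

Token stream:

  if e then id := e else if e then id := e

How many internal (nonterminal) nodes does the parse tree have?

[S [U if e then [M id := e] else [U if e then [S [M id := e]]]]]

6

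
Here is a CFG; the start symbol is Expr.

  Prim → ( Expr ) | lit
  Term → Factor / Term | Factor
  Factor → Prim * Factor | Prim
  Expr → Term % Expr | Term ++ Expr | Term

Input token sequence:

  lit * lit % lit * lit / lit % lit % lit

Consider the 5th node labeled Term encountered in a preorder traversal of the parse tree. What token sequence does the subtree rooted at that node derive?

lit

[Expr [Term [Factor [Prim lit] * [Factor [Prim lit]]]] % [Expr [Term [Factor [Prim lit] * [Factor [Prim lit]]] / [Term [Factor [Prim lit]]]] % [Expr [Term [Factor [Prim lit]]] % [Expr [Term [Factor [Prim lit]]]]]]]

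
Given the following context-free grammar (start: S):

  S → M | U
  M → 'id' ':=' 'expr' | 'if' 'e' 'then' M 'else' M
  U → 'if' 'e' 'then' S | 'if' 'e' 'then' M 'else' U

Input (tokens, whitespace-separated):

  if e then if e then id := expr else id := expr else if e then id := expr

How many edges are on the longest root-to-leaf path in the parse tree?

5

[S [U if e then [M if e then [M id := expr] else [M id := expr]] else [U if e then [S [M id := expr]]]]]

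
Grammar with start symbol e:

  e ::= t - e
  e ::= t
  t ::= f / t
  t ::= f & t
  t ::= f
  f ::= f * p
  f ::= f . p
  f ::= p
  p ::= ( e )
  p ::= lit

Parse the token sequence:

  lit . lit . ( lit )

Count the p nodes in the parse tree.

[e [t [f [f [f [p lit]] . [p lit]] . [p ( [e [t [f [p lit]]]] )]]]]

4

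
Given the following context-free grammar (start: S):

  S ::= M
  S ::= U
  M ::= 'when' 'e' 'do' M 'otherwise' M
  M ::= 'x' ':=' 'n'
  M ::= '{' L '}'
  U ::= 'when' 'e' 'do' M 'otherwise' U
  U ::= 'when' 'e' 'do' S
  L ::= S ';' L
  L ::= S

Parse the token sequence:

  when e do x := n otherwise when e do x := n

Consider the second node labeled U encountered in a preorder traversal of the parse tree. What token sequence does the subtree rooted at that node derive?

[S [U when e do [M x := n] otherwise [U when e do [S [M x := n]]]]]

when e do x := n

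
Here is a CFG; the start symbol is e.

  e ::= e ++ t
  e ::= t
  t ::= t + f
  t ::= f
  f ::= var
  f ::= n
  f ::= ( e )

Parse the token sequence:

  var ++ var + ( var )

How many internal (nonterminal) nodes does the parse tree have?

11

[e [e [t [f var]]] ++ [t [t [f var]] + [f ( [e [t [f var]]] )]]]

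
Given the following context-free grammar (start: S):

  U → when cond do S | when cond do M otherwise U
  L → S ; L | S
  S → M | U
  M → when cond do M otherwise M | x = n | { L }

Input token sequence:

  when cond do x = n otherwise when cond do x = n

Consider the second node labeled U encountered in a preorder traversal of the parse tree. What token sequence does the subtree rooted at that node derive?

when cond do x = n

[S [U when cond do [M x = n] otherwise [U when cond do [S [M x = n]]]]]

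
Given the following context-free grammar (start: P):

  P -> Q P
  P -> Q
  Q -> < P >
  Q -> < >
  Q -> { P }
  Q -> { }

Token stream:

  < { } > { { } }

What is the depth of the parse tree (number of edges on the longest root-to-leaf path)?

5

[P [Q < [P [Q { }]] >] [P [Q { [P [Q { }]] }]]]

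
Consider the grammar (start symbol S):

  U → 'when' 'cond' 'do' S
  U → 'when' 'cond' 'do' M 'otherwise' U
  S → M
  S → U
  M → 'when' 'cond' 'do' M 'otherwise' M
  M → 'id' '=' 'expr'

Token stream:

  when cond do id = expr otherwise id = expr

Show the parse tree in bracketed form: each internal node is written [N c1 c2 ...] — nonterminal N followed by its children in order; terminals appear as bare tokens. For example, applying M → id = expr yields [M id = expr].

S
M
when cond do M otherwise M
when cond do id = expr otherwise M
when cond do id = expr otherwise id = expr

[S [M when cond do [M id = expr] otherwise [M id = expr]]]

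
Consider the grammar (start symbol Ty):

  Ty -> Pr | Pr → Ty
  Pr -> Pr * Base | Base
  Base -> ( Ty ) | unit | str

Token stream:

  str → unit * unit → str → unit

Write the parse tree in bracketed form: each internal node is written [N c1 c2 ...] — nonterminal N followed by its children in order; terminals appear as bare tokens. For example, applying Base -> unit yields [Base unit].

[Ty [Pr [Base str]] → [Ty [Pr [Pr [Base unit]] * [Base unit]] → [Ty [Pr [Base str]] → [Ty [Pr [Base unit]]]]]]

Ty
Pr → Ty
Base → Ty
str → Ty
str → Pr → Ty
str → Pr * Base → Ty
str → Base * Base → Ty
str → unit * Base → Ty
str → unit * unit → Ty
str → unit * unit → Pr → Ty
str → unit * unit → Base → Ty
str → unit * unit → str → Ty
str → unit * unit → str → Pr
str → unit * unit → str → Base
str → unit * unit → str → unit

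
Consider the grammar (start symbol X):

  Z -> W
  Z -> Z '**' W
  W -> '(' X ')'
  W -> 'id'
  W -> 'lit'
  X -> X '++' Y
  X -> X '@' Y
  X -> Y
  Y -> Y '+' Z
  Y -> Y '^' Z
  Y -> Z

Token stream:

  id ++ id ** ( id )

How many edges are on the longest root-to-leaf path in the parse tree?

8

[X [X [Y [Z [W id]]]] ++ [Y [Z [Z [W id]] ** [W ( [X [Y [Z [W id]]]] )]]]]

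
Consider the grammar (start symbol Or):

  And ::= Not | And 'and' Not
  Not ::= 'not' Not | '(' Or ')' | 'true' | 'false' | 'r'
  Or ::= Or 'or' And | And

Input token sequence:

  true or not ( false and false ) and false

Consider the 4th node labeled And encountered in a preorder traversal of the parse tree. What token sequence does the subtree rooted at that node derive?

[Or [Or [And [Not true]]] or [And [And [Not not [Not ( [Or [And [And [Not false]] and [Not false]]] )]]] and [Not false]]]

false and false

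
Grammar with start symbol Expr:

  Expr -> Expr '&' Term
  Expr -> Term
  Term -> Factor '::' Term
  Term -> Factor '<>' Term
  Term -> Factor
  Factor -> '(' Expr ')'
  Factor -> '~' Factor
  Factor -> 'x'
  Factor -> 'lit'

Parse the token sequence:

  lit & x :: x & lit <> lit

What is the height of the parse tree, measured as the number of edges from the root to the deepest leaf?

5

[Expr [Expr [Expr [Term [Factor lit]]] & [Term [Factor x] :: [Term [Factor x]]]] & [Term [Factor lit] <> [Term [Factor lit]]]]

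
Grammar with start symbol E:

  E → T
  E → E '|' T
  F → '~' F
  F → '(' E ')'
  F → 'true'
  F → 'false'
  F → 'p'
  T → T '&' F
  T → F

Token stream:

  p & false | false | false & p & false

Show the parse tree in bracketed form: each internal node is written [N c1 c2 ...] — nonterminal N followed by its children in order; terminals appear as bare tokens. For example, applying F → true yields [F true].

E
E | T
E | T | T
T | T | T
T & F | T | T
F & F | T | T
p & F | T | T
p & false | T | T
p & false | F | T
p & false | false | T
p & false | false | T & F
p & false | false | T & F & F
p & false | false | F & F & F
p & false | false | false & F & F
p & false | false | false & p & F
p & false | false | false & p & false

[E [E [E [T [T [F p]] & [F false]]] | [T [F false]]] | [T [T [T [F false]] & [F p]] & [F false]]]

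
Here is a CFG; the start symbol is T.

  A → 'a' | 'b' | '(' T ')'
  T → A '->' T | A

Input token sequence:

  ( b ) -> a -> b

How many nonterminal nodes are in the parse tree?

[T [A ( [T [A b]] )] -> [T [A a] -> [T [A b]]]]

8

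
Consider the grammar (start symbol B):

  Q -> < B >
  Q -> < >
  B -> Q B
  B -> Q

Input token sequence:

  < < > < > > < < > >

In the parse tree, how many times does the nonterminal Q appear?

5

[B [Q < [B [Q < >] [B [Q < >]]] >] [B [Q < [B [Q < >]] >]]]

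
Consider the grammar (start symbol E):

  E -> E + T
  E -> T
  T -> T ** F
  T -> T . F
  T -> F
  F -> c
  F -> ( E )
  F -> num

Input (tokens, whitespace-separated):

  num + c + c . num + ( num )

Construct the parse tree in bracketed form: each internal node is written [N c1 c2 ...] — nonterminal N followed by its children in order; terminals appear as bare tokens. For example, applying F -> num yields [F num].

[E [E [E [E [T [F num]]] + [T [F c]]] + [T [T [F c]] . [F num]]] + [T [F ( [E [T [F num]]] )]]]

E
E + T
E + T + T
E + T + T + T
T + T + T + T
F + T + T + T
num + T + T + T
num + F + T + T
num + c + T + T
num + c + T . F + T
num + c + F . F + T
num + c + c . F + T
num + c + c . num + T
num + c + c . num + F
num + c + c . num + ( E )
num + c + c . num + ( T )
num + c + c . num + ( F )
num + c + c . num + ( num )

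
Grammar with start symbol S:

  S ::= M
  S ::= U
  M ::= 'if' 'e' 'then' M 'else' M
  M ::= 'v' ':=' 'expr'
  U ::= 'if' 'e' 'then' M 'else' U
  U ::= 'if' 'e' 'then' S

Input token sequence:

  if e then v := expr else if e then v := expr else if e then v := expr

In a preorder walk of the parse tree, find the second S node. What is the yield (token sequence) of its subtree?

v := expr

[S [U if e then [M v := expr] else [U if e then [M v := expr] else [U if e then [S [M v := expr]]]]]]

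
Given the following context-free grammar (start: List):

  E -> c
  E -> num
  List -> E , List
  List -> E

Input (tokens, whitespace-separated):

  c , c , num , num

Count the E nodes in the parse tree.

[List [E c] , [List [E c] , [List [E num] , [List [E num]]]]]

4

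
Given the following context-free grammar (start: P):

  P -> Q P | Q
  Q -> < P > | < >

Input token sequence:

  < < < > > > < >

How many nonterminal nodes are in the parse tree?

[P [Q < [P [Q < [P [Q < >]] >]] >] [P [Q < >]]]

8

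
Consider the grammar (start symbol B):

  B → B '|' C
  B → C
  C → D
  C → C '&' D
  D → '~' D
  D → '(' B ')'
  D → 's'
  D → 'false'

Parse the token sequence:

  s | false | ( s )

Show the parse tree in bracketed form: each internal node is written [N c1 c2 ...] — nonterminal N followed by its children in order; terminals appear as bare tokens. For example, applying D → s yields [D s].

[B [B [B [C [D s]]] | [C [D false]]] | [C [D ( [B [C [D s]]] )]]]

B
B | C
B | C | C
C | C | C
D | C | C
s | C | C
s | D | C
s | false | C
s | false | D
s | false | ( B )
s | false | ( C )
s | false | ( D )
s | false | ( s )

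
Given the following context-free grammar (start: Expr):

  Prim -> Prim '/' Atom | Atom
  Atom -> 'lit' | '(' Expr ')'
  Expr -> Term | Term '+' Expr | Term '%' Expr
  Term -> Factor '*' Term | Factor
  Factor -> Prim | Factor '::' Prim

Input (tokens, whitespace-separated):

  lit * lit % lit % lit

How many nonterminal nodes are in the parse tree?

19

[Expr [Term [Factor [Prim [Atom lit]]] * [Term [Factor [Prim [Atom lit]]]]] % [Expr [Term [Factor [Prim [Atom lit]]]] % [Expr [Term [Factor [Prim [Atom lit]]]]]]]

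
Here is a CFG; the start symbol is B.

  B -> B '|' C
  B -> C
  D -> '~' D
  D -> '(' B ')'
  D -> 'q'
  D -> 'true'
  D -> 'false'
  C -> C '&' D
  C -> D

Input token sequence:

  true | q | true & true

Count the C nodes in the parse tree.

[B [B [B [C [D true]]] | [C [D q]]] | [C [C [D true]] & [D true]]]

4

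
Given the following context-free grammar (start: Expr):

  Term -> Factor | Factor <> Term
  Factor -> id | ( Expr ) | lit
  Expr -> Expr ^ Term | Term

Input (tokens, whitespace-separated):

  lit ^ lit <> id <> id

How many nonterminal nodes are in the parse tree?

[Expr [Expr [Term [Factor lit]]] ^ [Term [Factor lit] <> [Term [Factor id] <> [Term [Factor id]]]]]

10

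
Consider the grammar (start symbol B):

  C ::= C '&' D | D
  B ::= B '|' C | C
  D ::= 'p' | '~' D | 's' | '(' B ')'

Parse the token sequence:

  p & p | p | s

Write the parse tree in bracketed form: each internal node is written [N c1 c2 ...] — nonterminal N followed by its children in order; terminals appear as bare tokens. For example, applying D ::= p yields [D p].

[B [B [B [C [C [D p]] & [D p]]] | [C [D p]]] | [C [D s]]]

B
B | C
B | C | C
C | C | C
C & D | C | C
D & D | C | C
p & D | C | C
p & p | C | C
p & p | D | C
p & p | p | C
p & p | p | D
p & p | p | s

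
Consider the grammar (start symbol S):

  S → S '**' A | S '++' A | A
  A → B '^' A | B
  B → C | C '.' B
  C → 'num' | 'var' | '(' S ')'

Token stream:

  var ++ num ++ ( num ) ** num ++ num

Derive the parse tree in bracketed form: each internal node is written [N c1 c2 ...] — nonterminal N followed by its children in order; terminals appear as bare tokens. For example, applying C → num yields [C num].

[S [S [S [S [S [A [B [C var]]]] ++ [A [B [C num]]]] ++ [A [B [C ( [S [A [B [C num]]]] )]]]] ** [A [B [C num]]]] ++ [A [B [C num]]]]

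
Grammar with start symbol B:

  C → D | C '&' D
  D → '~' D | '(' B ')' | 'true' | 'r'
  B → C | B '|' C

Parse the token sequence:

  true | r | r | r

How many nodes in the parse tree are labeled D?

[B [B [B [B [C [D true]]] | [C [D r]]] | [C [D r]]] | [C [D r]]]

4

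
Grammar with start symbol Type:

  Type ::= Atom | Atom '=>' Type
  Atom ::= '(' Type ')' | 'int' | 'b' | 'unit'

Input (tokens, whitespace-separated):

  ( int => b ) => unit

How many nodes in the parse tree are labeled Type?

4

[Type [Atom ( [Type [Atom int] => [Type [Atom b]]] )] => [Type [Atom unit]]]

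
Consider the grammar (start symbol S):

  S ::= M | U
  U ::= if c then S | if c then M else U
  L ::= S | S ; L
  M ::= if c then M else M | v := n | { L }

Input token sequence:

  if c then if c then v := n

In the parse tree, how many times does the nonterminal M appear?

1

[S [U if c then [S [U if c then [S [M v := n]]]]]]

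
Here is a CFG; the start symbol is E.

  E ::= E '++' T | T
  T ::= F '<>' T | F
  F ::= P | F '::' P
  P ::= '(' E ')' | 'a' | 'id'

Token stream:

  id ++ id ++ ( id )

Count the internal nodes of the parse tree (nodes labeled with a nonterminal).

16

[E [E [E [T [F [P id]]]] ++ [T [F [P id]]]] ++ [T [F [P ( [E [T [F [P id]]]] )]]]]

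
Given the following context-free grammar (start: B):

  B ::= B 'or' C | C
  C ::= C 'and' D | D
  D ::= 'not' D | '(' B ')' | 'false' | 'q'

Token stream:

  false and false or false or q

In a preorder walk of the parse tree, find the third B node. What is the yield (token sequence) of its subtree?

false and false

[B [B [B [C [C [D false]] and [D false]]] or [C [D false]]] or [C [D q]]]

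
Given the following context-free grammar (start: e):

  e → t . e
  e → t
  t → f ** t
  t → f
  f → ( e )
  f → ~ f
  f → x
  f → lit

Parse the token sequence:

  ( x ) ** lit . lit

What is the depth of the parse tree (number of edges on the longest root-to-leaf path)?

6

[e [t [f ( [e [t [f x]]] )] ** [t [f lit]]] . [e [t [f lit]]]]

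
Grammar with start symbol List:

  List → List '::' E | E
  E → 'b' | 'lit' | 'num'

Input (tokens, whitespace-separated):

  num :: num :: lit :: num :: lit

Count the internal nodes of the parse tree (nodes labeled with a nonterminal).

[List [List [List [List [List [E num]] :: [E num]] :: [E lit]] :: [E num]] :: [E lit]]

10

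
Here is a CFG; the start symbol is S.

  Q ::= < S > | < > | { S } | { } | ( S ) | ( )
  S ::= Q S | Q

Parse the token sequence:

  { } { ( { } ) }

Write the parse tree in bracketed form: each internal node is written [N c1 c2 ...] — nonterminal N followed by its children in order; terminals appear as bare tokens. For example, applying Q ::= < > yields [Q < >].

S
Q S
{ } S
{ } Q
{ } { S }
{ } { Q }
{ } { ( S ) }
{ } { ( Q ) }
{ } { ( { } ) }

[S [Q { }] [S [Q { [S [Q ( [S [Q { }]] )]] }]]]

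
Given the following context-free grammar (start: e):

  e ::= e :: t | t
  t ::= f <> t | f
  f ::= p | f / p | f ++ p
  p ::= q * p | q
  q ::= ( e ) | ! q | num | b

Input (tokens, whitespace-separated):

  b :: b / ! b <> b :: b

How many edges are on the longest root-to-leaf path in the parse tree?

[e [e [e [t [f [p [q b]]]]] :: [t [f [f [p [q b]]] / [p [q ! [q b]]]] <> [t [f [p [q b]]]]]] :: [t [f [p [q b]]]]]

7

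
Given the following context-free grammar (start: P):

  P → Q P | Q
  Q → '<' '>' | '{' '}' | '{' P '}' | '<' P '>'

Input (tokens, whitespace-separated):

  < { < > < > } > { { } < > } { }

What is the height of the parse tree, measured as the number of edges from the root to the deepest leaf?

7

[P [Q < [P [Q { [P [Q < >] [P [Q < >]]] }]] >] [P [Q { [P [Q { }] [P [Q < >]]] }] [P [Q { }]]]]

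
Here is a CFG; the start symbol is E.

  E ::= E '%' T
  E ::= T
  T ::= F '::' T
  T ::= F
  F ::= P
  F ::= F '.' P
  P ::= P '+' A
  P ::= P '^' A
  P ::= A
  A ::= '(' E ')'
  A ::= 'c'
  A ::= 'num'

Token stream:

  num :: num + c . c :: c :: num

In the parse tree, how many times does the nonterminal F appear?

5

[E [T [F [P [A num]]] :: [T [F [F [P [P [A num]] + [A c]]] . [P [A c]]] :: [T [F [P [A c]]] :: [T [F [P [A num]]]]]]]]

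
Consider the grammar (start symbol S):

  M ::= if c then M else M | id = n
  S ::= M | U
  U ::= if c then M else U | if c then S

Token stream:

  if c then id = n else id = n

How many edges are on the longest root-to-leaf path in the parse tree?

[S [M if c then [M id = n] else [M id = n]]]

3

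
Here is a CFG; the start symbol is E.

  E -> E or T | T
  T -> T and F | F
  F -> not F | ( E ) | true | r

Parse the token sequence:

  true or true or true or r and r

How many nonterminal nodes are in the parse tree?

14

[E [E [E [E [T [F true]]] or [T [F true]]] or [T [F true]]] or [T [T [F r]] and [F r]]]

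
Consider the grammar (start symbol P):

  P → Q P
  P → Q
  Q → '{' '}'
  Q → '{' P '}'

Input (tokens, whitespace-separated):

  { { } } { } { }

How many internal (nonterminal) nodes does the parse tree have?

8

[P [Q { [P [Q { }]] }] [P [Q { }] [P [Q { }]]]]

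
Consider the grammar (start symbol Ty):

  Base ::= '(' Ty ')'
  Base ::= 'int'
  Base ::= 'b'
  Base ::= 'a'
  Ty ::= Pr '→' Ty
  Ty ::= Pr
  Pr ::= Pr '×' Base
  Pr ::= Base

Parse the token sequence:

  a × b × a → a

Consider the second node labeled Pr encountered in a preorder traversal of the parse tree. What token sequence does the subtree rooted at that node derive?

[Ty [Pr [Pr [Pr [Base a]] × [Base b]] × [Base a]] → [Ty [Pr [Base a]]]]

a × b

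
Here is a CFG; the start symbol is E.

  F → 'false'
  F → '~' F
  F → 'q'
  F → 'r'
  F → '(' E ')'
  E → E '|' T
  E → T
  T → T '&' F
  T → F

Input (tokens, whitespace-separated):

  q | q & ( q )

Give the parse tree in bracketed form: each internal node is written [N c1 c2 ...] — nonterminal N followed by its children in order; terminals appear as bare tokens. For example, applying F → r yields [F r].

E
E | T
T | T
F | T
q | T
q | T & F
q | F & F
q | q & F
q | q & ( E )
q | q & ( T )
q | q & ( F )
q | q & ( q )

[E [E [T [F q]]] | [T [T [F q]] & [F ( [E [T [F q]]] )]]]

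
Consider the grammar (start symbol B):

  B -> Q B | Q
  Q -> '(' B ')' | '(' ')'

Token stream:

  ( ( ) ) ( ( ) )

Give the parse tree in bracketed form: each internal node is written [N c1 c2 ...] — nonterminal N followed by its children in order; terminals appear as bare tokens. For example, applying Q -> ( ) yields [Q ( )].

B
Q B
( B ) B
( Q ) B
( ( ) ) B
( ( ) ) Q
( ( ) ) ( B )
( ( ) ) ( Q )
( ( ) ) ( ( ) )

[B [Q ( [B [Q ( )]] )] [B [Q ( [B [Q ( )]] )]]]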